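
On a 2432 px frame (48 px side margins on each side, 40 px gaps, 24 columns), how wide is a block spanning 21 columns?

2039 px

Inside the margins: 2432 − 96 = 2336 px.
2336 − 23·40 = 1416; ÷24 gives c = 59 px.
21 columns plus 20 gaps: 1239 + 800 = 2039 px.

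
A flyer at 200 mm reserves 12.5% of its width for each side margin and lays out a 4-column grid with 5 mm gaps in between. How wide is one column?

33.75 mm

200 × (1 − 2·12.5%) = 200 × 75% = 150 mm for the columns.
Subtracting 3 gaps of 5 leaves 135 for 4 columns, so c = 33.75 mm.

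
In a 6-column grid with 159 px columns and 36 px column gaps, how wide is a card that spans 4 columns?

4-column span = 4·159 + 3·36 = 744 px.

744 px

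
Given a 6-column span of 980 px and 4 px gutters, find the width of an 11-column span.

1800 px

980 − 5·4 = 960; ÷6 gives c = 160 px.
11-column span = 11·160 + 10·4 = 1800 px.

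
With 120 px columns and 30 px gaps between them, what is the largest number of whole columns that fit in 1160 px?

Each extra column adds 120 + 30 = 150 px.
(1160 + 30) / 150 = 7.93, so 7 columns fit.

7 columns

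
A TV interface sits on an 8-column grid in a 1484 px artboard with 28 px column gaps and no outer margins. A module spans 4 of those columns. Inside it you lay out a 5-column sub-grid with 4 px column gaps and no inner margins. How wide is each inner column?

142.4 px

1484 − 7·28 = 1288; ÷8 gives c = 161 px.
4 columns plus 3 column gaps: 644 + 84 = 728 px.
728 − 4·4 = 712; ÷5 gives d = 142.4 px.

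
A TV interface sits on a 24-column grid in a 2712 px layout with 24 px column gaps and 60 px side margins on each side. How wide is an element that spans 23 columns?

2483 px

Subtract both margins: 2712 − 2·60 = 2592 px.
Subtracting 23 column gaps of 24 leaves 2040 for 24 columns, so c = 85 px.
23-column span = 23·85 + 22·24 = 2483 px.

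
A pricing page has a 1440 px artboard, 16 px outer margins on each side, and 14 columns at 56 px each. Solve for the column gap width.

48 px

Inside the margins: 1440 − 32 = 1408 px.
14 columns take 14·56 = 784 px; remaining 624 splits into 13 column gaps.
g = 624 / 13 = 48 px.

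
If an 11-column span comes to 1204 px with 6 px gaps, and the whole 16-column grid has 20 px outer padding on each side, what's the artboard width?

1794 px

11 columns + 10 gaps: 11c + 10·6 = 1204.
11c = 1204 − 60 = 1144, so c = 104 px.
Total width: 2·20 + 16·104 + 15·6 = 1794 px.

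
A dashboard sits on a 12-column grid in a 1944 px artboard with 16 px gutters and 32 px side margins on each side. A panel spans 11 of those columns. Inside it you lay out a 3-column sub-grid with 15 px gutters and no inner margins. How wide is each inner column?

564 px

Outer content = 1944 − 2·32 = 1880 px.
12c + 11·16 = 1880 → 12c = 1704 → c = 142 px.
11-column span = 11·142 + 10·16 = 1722 px.
Subtracting 2 gutters of 15 leaves 1692 for 3 columns, so d = 564 px.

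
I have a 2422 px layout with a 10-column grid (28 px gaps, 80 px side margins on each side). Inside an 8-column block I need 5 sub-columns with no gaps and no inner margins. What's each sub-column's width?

360.8 px

Take off 160 px of margins, leaving 2262 px.
10 columns + 9 gaps: 10c + 9·28 = 2262.
10c = 2262 − 252 = 2010, so c = 201 px.
8-column span = 8·201 + 7·28 = 1804 px.
5d = 1804 → d = 360.8 px.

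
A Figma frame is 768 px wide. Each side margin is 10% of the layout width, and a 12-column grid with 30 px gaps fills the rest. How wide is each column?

23.7 px

768 × (1 − 2·10%) = 768 × 80% = 614.4 px for the columns.
614.4 − 11·30 = 284.4; ÷12 gives c = 23.7 px.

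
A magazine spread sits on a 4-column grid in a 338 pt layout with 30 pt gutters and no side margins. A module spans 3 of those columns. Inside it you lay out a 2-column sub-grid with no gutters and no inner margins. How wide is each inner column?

123 pt

4c + 3·30 = 338 → 4c = 248 → c = 62 pt.
Span of 3: 3·62 + 2·30 = 186 + 60 = 246 pt.
2d = 246 → d = 123 pt.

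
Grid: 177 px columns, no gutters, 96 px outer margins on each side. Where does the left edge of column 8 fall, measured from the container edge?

1335 px

Each column+gutter stride is 177 px; 7 of them past the 96 px margin is 96 + 1239 = 1335 px.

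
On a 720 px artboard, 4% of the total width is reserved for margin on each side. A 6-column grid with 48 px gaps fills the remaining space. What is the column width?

720 × (1 − 2·4%) = 720 × 92% = 662.4 px for the columns.
662.4 − 5·48 = 422.4; ÷6 gives c = 70.4 px.

70.4 px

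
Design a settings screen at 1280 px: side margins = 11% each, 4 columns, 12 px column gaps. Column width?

240.6 px

Margins: 11% × 1280 = 140.8 px each, so content = 1280 − 281.6 = 998.4 px.
4c + 3·12 = 998.4 → 4c = 962.4 → c = 240.6 px.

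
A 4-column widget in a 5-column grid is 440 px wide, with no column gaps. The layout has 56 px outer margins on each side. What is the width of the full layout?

662 px

4c = 440 → c = 110 px.
Total width: 2·56 + 5·110 = 662 px.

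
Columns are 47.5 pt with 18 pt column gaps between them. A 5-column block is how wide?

309.5 pt

5-column span = 5·47.5 + 4·18 = 309.5 pt.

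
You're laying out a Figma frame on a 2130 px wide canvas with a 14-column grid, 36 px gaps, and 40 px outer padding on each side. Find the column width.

Content width = 2130 − 2·40 = 2050 px.
2050 − 13·36 = 1582; ÷14 gives c = 113 px.

113 px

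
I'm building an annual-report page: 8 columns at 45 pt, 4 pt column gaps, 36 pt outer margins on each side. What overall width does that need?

460 pt

Container = 2·36 + 8·45 + 7·4 = 72 + 360 + 28 = 460 pt.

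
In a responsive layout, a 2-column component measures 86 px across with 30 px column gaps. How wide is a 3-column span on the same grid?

144 px

86 − 1·30 = 56; ÷2 gives c = 28 px.
3-column span = 3·28 + 2·30 = 144 px.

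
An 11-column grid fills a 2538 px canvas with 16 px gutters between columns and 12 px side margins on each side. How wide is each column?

214 px

Inside the margins: 2538 − 24 = 2514 px.
Subtracting 10 gutters of 16 leaves 2354 for 11 columns, so c = 214 px.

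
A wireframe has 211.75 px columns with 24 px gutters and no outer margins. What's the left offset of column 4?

707.25 px

Before column 4: 3 columns + 3 gutters.
Offset = 3·(211.75 + 24) = 3·235.75 = 707.25 px.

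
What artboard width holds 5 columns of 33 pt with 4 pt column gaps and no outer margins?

Summing: 165 + 16 = 181 pt.

181 pt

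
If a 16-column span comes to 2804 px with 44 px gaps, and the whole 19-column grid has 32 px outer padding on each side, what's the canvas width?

3402 px

2804 − 15·44 = 2144; ÷16 gives c = 134 px.
Canvas = 2·32 + 19·134 + 18·44 = 64 + 2546 + 792 = 3402 px.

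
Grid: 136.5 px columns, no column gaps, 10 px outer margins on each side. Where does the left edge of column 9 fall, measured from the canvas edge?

1102 px

Before column 9: the margin + 8 columns + 8 column gaps.
Offset = 10 + 8·(136.5 + 0) = 10 + 1092 = 1102 px.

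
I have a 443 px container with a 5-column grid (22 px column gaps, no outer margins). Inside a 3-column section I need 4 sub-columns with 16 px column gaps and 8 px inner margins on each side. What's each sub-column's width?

443 − 4·22 = 355; ÷5 gives c = 71 px.
Span of 3: 3·71 + 2·22 = 213 + 44 = 257 px.
Inner content = 257 − 2·8 = 241 px.
4d + 3·16 = 241 → 4d = 193 → d = 48.25 px.

48.25 px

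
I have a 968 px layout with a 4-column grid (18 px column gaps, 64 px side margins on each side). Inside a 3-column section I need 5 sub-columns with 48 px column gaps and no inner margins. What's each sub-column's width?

86.7 px

Subtract both margins: 968 − 2·64 = 840 px.
4c + 3·18 = 840 → 4c = 786 → c = 196.5 px.
3 columns plus 2 column gaps: 589.5 + 36 = 625.5 px.
5d + 4·48 = 625.5 → 5d = 433.5 → d = 86.7 px.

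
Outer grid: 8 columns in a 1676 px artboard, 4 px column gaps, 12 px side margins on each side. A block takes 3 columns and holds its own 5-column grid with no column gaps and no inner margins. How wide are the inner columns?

Take off 24 px of margins, leaving 1652 px.
8c + 7·4 = 1652 → 8c = 1624 → c = 203 px.
Span of 3: 3·203 + 2·4 = 609 + 8 = 617 px.
With no column gaps, each column is 617/5 = 123.4 px.

123.4 px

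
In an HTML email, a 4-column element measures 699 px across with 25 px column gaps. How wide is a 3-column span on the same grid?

518 px

Subtracting 3 column gaps of 25 leaves 624 for 4 columns, so c = 156 px.
3 columns plus 2 column gaps: 468 + 50 = 518 px.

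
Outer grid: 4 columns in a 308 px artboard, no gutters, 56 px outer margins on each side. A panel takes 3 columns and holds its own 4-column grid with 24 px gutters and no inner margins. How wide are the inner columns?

Subtract both margins: 308 − 2·56 = 196 px.
196 / 4 = 49 px per column.
3-column span = 3·49 = 147 px.
4d + 3·24 = 147 → 4d = 75 → d = 18.75 px.

18.75 px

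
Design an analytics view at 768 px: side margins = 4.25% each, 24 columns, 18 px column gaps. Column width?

12.03 px

768 × (1 − 2·4.25%) = 768 × 91.5% = 702.72 px for the columns.
24 columns + 23 column gaps: 24c + 23·18 = 702.72.
24c = 702.72 − 414 = 288.72, so c = 12.03 px.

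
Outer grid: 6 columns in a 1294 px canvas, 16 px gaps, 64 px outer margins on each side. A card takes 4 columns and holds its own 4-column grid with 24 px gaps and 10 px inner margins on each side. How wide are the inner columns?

Outer content = 1294 − 2·64 = 1166 px.
Subtracting 5 gaps of 16 leaves 1086 for 6 columns, so c = 181 px.
Span of 4: 4·181 + 3·16 = 724 + 48 = 772 px.
Inner content = 772 − 2·10 = 752 px.
752 − 3·24 = 680; ÷4 gives d = 170 px.

170 px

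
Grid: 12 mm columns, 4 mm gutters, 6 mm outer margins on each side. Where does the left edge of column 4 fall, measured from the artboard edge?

54 mm

Before column 4: the margin + 3 columns + 3 gutters.
Offset = 6 + 3·(12 + 4) = 6 + 48 = 54 mm.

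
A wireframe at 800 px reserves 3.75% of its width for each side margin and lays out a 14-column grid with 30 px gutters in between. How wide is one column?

800 × (1 − 2·3.75%) = 800 × 92.5% = 740 px for the columns.
14 columns + 13 gutters: 14c + 13·30 = 740.
14c = 740 − 390 = 350, so c = 25 px.

25 px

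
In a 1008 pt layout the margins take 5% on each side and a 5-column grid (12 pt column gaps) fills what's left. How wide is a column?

171.84 pt

Each margin = 5% of 1008 = 50.4 pt; content = 1008 − 2·50.4 = 907.2 pt.
5 columns + 4 column gaps: 5c + 4·12 = 907.2.
5c = 907.2 − 48 = 859.2, so c = 171.84 pt.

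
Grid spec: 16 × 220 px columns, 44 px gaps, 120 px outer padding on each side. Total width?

Artboard = 2·120 + 16·220 + 15·44 = 240 + 3520 + 660 = 4420 px.

4420 px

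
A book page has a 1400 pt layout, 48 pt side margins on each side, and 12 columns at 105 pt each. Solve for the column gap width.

4 pt

Inside the margins: 1400 − 96 = 1304 pt.
12·105 + 11g = 1304 → 11g = 44 → g = 4 pt.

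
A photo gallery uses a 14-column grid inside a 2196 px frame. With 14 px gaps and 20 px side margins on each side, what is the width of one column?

Inside the margins: 2196 − 40 = 2156 px.
14c + 13·14 = 2156 → 14c = 1974 → c = 141 px.

141 px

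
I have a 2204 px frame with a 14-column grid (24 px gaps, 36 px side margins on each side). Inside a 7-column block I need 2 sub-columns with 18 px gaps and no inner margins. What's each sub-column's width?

518 px

Take off 72 px of margins, leaving 2132 px.
14c + 13·24 = 2132 → 14c = 1820 → c = 130 px.
7-column span = 7·130 + 6·24 = 1054 px.
2d + 1·18 = 1054 → 2d = 1036 → d = 518 px.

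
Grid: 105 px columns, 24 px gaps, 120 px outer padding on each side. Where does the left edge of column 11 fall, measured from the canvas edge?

Before column 11: the margin + 10 columns + 10 gaps.
Offset = 120 + 10·(105 + 24) = 120 + 1290 = 1410 px.

1410 px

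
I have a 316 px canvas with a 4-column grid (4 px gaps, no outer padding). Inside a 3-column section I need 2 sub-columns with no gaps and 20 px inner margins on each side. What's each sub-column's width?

98 px

4 columns + 3 gaps: 4c + 3·4 = 316.
4c = 316 − 12 = 304, so c = 76 px.
3-column span = 3·76 + 2·4 = 236 px.
Inner content = 236 − 2·20 = 196 px.
196 / 2 = 98 px per column.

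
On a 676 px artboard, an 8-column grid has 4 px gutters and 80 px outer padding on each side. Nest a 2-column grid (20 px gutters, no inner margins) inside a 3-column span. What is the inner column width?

85.5 px

Take off 160 px of margins, leaving 516 px.
8c + 7·4 = 516 → 8c = 488 → c = 61 px.
3 columns plus 2 gutters: 183 + 8 = 191 px.
191 − 1·20 = 171; ÷2 gives d = 85.5 px.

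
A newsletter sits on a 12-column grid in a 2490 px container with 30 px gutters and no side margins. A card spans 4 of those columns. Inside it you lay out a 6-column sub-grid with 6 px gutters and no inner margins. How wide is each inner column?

130 px

Subtracting 11 gutters of 30 leaves 2160 for 12 columns, so c = 180 px.
Span of 4: 4·180 + 3·30 = 720 + 90 = 810 px.
6d + 5·6 = 810 → 6d = 780 → d = 130 px.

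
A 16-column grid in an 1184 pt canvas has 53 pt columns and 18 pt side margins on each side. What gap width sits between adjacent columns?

Take off 36 pt of margins, leaving 1148 pt.
16·53 + 15g = 1148 → 15g = 300 → g = 20 pt.

20 pt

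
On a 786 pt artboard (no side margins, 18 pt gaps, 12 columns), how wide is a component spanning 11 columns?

719 pt

Subtracting 11 gaps of 18 leaves 588 for 12 columns, so c = 49 pt.
11 columns plus 10 gaps: 539 + 180 = 719 pt.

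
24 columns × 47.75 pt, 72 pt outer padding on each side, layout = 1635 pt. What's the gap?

15 pt

Content width = 1635 − 2·72 = 1491 pt.
Columns use 1146 pt, leaving 345 pt across 23 gaps = 15 pt each.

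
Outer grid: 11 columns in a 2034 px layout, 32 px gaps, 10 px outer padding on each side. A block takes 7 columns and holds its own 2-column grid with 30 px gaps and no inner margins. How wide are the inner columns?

Outer content = 2034 − 2·10 = 2014 px.
11 columns + 10 gaps: 11c + 10·32 = 2014.
11c = 2014 − 320 = 1694, so c = 154 px.
7 columns plus 6 gaps: 1078 + 192 = 1270 px.
1270 − 1·30 = 1240; ÷2 gives d = 620 px.

620 px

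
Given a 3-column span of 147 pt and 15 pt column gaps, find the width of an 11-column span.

579 pt

3c + 2·15 = 147 → 3c = 117 → c = 39 pt.
11-column span = 11·39 + 10·15 = 579 pt.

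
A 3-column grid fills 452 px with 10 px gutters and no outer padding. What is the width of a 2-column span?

3c + 2·10 = 452 → 3c = 432 → c = 144 px.
2-column span = 2·144 + 1·10 = 298 px.

298 px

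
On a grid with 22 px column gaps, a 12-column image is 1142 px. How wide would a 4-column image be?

12c + 11·22 = 1142 → 12c = 900 → c = 75 px.
4 columns plus 3 column gaps: 300 + 66 = 366 px.

366 px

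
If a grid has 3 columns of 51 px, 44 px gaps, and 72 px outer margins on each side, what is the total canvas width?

Total width: 2·72 + 3·51 + 2·44 = 385 px.

385 px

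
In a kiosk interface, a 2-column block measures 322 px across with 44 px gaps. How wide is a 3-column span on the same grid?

505 px

2c + 1·44 = 322 → 2c = 278 → c = 139 px.
3 columns plus 2 gaps: 417 + 88 = 505 px.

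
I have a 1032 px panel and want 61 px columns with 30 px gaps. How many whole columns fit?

Each extra column adds 61 + 30 = 91 px.
(1032 + 30) / 91 = 11.67, so 11 columns fit.

11 columns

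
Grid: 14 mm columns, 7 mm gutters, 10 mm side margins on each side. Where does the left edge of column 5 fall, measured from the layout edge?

94 mm

Each column+gutter stride is 21 mm; 4 of them past the 10 mm margin is 10 + 84 = 94 mm.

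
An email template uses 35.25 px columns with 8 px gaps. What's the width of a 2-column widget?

78.5 px

2-column span = 2·35.25 + 1·8 = 78.5 px.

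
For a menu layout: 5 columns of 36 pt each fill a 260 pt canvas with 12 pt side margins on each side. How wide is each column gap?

Content width = 260 − 2·12 = 236 pt.
5·36 + 4g = 236 → 4g = 56 → g = 14 pt.

14 pt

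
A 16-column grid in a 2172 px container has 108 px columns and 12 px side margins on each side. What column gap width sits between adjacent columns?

Content width = 2172 − 2·12 = 2148 px.
16·108 + 15g = 2148 → 15g = 420 → g = 28 px.

28 px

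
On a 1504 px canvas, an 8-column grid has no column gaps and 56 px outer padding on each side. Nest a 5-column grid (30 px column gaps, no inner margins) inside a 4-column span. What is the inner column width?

Take off 112 px of margins, leaving 1392 px.
8c = 1392 → c = 174 px.
4-column span = 4·174 = 696 px.
5 columns + 4 column gaps: 5d + 4·30 = 696.
5d = 696 − 120 = 576, so d = 115.2 px.

115.2 px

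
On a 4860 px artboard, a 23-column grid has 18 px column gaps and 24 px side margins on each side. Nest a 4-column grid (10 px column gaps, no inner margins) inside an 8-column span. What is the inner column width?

408 px

Subtract both margins: 4860 − 2·24 = 4812 px.
23 columns + 22 column gaps: 23c + 22·18 = 4812.
23c = 4812 − 396 = 4416, so c = 192 px.
Span of 8: 8·192 + 7·18 = 1536 + 126 = 1662 px.
4 columns + 3 column gaps: 4d + 3·10 = 1662.
4d = 1662 − 30 = 1632, so d = 408 px.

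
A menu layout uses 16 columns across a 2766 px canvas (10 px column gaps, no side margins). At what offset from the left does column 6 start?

867.5 px

2766 − 15·10 = 2616; ÷16 gives c = 163.5 px.
No margin, so column 6 starts at 5·(column + gutter) = 5·173.5 = 867.5 px.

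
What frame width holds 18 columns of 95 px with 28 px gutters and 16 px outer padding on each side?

Frame = 2·16 + 18·95 + 17·28 = 32 + 1710 + 476 = 2218 px.

2218 px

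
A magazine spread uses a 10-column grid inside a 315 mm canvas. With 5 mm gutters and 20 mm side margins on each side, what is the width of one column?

23 mm

Take off 40 mm of margins, leaving 275 mm.
10 columns + 9 gutters: 10c + 9·5 = 275.
10c = 275 − 45 = 230, so c = 23 mm.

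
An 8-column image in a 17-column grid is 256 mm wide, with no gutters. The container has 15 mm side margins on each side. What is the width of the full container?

574 mm

With no gutters, each column is 256/8 = 32 mm.
Summing: 30 + 544 = 574 mm.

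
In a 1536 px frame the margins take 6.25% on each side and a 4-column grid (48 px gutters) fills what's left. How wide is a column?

300 px

Margins: 6.25% × 1536 = 96 px each, so content = 1536 − 192 = 1344 px.
4 columns + 3 gutters: 4c + 3·48 = 1344.
4c = 1344 − 144 = 1200, so c = 300 px.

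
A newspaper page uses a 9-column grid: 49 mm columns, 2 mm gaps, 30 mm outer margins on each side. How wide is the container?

517 mm

Container = 2·30 + 9·49 + 8·2 = 60 + 441 + 16 = 517 mm.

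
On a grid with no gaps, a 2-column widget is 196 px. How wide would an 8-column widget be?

784 px

2c = 196 → c = 98 px.
With no gaps, 8 columns span 8·98 = 784 px.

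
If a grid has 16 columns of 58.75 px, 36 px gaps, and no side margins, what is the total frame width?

1480 px

Summing: 940 + 540 = 1480 px.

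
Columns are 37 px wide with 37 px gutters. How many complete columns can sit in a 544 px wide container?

7 columns

Each extra column adds 37 + 37 = 74 px.
(544 + 37) / 74 = 7.85, so 7 columns fit.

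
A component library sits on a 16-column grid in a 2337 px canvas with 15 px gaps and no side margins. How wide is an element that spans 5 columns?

Subtracting 15 gaps of 15 leaves 2112 for 16 columns, so c = 132 px.
5-column span = 5·132 + 4·15 = 720 px.

720 px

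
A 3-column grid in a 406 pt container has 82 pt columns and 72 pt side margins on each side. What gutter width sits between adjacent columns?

8 pt

Content width = 406 − 2·72 = 262 pt.
3 columns take 3·82 = 246 pt; remaining 16 splits into 2 gutters.
g = 16 / 2 = 8 pt.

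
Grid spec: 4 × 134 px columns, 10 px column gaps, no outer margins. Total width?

566 px

Artboard = 4·134 + 3·10 = 536 + 30 = 566 px.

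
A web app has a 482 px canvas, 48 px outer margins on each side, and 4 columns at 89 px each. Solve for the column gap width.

10 px

Subtract both margins: 482 − 2·48 = 386 px.
4 columns take 4·89 = 356 px; remaining 30 splits into 3 column gaps.
g = 30 / 3 = 10 px.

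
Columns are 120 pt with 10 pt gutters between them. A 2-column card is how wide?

2-column span = 2·120 + 1·10 = 250 pt.

250 pt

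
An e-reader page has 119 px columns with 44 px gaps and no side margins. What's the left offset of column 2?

163 px

Before column 2: 1 column + 1 gap.
Offset = 1·(119 + 44) = 1·163 = 163 px.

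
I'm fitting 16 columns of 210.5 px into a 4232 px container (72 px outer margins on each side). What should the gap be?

Subtract both margins: 4232 − 2·72 = 4088 px.
16·210.5 + 15g = 4088 → 15g = 720 → g = 48 px.

48 px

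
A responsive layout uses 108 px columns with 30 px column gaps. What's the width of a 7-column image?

7 columns plus 6 column gaps: 756 + 180 = 936 px.

936 px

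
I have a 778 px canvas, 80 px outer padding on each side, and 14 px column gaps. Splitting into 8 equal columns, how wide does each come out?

65 px

Subtract both margins: 778 − 2·80 = 618 px.
Subtracting 7 column gaps of 14 leaves 520 for 8 columns, so c = 65 px.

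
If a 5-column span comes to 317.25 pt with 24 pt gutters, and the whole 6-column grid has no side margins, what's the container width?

385.5 pt

317.25 − 4·24 = 221.25; ÷5 gives c = 44.25 pt.
Total width: 6·44.25 + 5·24 = 385.5 pt.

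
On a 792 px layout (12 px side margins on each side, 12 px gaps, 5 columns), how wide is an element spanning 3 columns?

Inside the margins: 792 − 24 = 768 px.
Subtracting 4 gaps of 12 leaves 720 for 5 columns, so c = 144 px.
Span of 3: 3·144 + 2·12 = 432 + 24 = 456 px.

456 px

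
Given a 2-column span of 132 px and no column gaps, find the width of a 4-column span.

2c = 132 → c = 66 px.
4-column span = 4·66 = 264 px.

264 px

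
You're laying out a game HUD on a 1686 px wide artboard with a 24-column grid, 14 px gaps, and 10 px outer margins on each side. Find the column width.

Content width = 1686 − 2·10 = 1666 px.
1666 − 23·14 = 1344; ÷24 gives c = 56 px.

56 px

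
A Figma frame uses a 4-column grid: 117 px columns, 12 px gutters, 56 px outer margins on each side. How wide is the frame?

Total width: 2·56 + 4·117 + 3·12 = 616 px.

616 px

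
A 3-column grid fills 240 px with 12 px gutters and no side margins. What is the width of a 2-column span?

156 px

3 columns + 2 gutters: 3c + 2·12 = 240.
3c = 240 − 24 = 216, so c = 72 px.
2-column span = 2·72 + 1·12 = 156 px.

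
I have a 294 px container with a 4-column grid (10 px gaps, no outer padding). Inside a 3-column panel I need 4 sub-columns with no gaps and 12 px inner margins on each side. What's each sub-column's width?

48.5 px

4c + 3·10 = 294 → 4c = 264 → c = 66 px.
3-column span = 3·66 + 2·10 = 218 px.
Inner content = 218 − 2·12 = 194 px.
4d = 194 → d = 48.5 px.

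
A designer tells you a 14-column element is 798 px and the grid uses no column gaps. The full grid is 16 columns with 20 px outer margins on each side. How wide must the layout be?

798 / 14 = 57 px per column.
Layout = 2·20 + 16·57 = 40 + 912 = 952 px.

952 px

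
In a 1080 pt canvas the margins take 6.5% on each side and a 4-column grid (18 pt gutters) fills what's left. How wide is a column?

221.4 pt

1080 × (1 − 2·6.5%) = 1080 × 87% = 939.6 pt for the columns.
939.6 − 3·18 = 885.6; ÷4 gives c = 221.4 pt.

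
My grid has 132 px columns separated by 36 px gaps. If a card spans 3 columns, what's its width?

Span of 3: 3·132 + 2·36 = 396 + 72 = 468 px.

468 px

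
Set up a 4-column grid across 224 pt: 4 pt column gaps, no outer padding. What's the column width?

53 pt

4 columns + 3 column gaps: 4c + 3·4 = 224.
4c = 224 − 12 = 212, so c = 53 pt.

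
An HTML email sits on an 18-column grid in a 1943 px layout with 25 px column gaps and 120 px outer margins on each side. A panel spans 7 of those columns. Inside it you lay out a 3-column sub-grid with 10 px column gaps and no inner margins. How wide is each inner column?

209 px

Inside the margins: 1943 − 240 = 1703 px.
Subtracting 17 column gaps of 25 leaves 1278 for 18 columns, so c = 71 px.
7-column span = 7·71 + 6·25 = 647 px.
3d + 2·10 = 647 → 3d = 627 → d = 209 px.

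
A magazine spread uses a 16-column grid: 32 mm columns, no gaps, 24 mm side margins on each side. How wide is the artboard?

560 mm

Summing: 48 + 512 = 560 mm.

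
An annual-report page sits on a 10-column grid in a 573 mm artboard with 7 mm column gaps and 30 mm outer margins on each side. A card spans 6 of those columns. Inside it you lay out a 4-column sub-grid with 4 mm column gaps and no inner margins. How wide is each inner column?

73.25 mm

Take off 60 mm of margins, leaving 513 mm.
10c + 9·7 = 513 → 10c = 450 → c = 45 mm.
6-column span = 6·45 + 5·7 = 305 mm.
305 − 3·4 = 293; ÷4 gives d = 73.25 mm.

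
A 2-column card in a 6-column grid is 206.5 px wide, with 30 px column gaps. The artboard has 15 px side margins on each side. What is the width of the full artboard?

709.5 px

2 columns + 1 column gap: 2c + 1·30 = 206.5.
2c = 206.5 − 30 = 176.5, so c = 88.25 px.
Artboard = 2·15 + 6·88.25 + 5·30 = 30 + 529.5 + 150 = 709.5 px.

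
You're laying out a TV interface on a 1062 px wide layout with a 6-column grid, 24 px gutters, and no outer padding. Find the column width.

1062 − 5·24 = 942; ÷6 gives c = 157 px.

157 px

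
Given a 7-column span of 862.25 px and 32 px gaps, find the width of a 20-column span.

2523 px

7c + 6·32 = 862.25 → 7c = 670.25 → c = 95.75 px.
Span of 20: 20·95.75 + 19·32 = 1915 + 608 = 2523 px.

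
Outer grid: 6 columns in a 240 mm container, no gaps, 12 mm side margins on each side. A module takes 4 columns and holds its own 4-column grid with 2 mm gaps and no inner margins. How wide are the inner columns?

Inside the margins: 240 − 24 = 216 mm.
6c = 216 → c = 36 mm.
4-column span = 4·36 = 144 mm.
4d + 3·2 = 144 → 4d = 138 → d = 34.5 mm.

34.5 mm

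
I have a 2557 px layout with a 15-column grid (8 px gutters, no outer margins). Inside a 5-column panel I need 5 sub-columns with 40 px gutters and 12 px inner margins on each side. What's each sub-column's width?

15 columns + 14 gutters: 15c + 14·8 = 2557.
15c = 2557 − 112 = 2445, so c = 163 px.
5 columns plus 4 gutters: 815 + 32 = 847 px.
Inner content = 847 − 2·12 = 823 px.
823 − 4·40 = 663; ÷5 gives d = 132.6 px.

132.6 px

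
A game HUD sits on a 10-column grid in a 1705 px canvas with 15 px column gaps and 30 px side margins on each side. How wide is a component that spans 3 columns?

Take off 60 px of margins, leaving 1645 px.
1645 − 9·15 = 1510; ÷10 gives c = 151 px.
3-column span = 3·151 + 2·15 = 483 px.

483 px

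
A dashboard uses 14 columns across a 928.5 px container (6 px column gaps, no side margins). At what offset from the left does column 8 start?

467.25 px

Subtracting 13 column gaps of 6 leaves 850.5 for 14 columns, so c = 60.75 px.
Before column 8: 7 columns + 7 column gaps.
Offset = 7·(60.75 + 6) = 7·66.75 = 467.25 px.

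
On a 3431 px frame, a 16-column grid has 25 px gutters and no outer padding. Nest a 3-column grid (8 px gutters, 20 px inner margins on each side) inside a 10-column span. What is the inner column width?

693 px

Subtracting 15 gutters of 25 leaves 3056 for 16 columns, so c = 191 px.
Span of 10: 10·191 + 9·25 = 1910 + 225 = 2135 px.
Inner content = 2135 − 2·20 = 2095 px.
3 columns + 2 gutters: 3d + 2·8 = 2095.
3d = 2095 − 16 = 2079, so d = 693 px.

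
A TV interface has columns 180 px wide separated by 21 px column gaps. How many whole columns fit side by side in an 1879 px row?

9 columns

k columns need k·180 + (k−1)·21 = k·201 − 21.
k·201 − 21 ≤ 1879 → k ≤ 1900 / 201 ≈ 9.45, so k = 9.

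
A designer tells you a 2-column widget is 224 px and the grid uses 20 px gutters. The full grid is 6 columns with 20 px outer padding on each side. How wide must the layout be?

752 px

2c + 1·20 = 224 → 2c = 204 → c = 102 px.
Total width: 2·20 + 6·102 + 5·20 = 752 px.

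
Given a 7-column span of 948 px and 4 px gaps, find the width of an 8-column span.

1084 px

7 columns + 6 gaps: 7c + 6·4 = 948.
7c = 948 − 24 = 924, so c = 132 px.
Span of 8: 8·132 + 7·4 = 1056 + 28 = 1084 px.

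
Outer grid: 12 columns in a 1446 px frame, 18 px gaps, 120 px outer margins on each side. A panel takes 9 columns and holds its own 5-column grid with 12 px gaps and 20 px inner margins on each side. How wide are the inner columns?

162.4 px

Subtract both margins: 1446 − 2·120 = 1206 px.
12 columns + 11 gaps: 12c + 11·18 = 1206.
12c = 1206 − 198 = 1008, so c = 84 px.
9-column span = 9·84 + 8·18 = 900 px.
Inner content = 900 − 2·20 = 860 px.
5d + 4·12 = 860 → 5d = 812 → d = 162.4 px.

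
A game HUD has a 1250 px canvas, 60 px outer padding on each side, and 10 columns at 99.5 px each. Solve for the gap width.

Inside the margins: 1250 − 120 = 1130 px.
10 columns take 10·99.5 = 995 px; remaining 135 splits into 9 gaps.
g = 135 / 9 = 15 px.

15 px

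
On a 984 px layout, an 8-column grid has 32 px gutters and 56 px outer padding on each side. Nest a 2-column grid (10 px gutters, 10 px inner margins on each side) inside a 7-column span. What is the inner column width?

364.5 px

Outer content = 984 − 2·56 = 872 px.
Subtracting 7 gutters of 32 leaves 648 for 8 columns, so c = 81 px.
Span of 7: 7·81 + 6·32 = 567 + 192 = 759 px.
Inner content = 759 − 2·10 = 739 px.
2d + 1·10 = 739 → 2d = 729 → d = 364.5 px.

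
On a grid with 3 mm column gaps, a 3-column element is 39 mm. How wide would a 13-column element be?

39 − 2·3 = 33; ÷3 gives c = 11 mm.
13-column span = 13·11 + 12·3 = 179 mm.

179 mm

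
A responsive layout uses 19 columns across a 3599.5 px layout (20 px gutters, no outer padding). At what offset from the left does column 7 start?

19c + 18·20 = 3599.5 → 19c = 3239.5 → c = 170.5 px.
Before column 7: 6 columns + 6 gutters.
Offset = 6·(170.5 + 20) = 6·190.5 = 1143 px.

1143 px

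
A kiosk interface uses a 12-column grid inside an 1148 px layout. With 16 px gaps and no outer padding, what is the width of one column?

1148 − 11·16 = 972; ÷12 gives c = 81 px.

81 px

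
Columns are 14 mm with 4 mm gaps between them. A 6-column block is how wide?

Span of 6: 6·14 + 5·4 = 84 + 20 = 104 mm.

104 mm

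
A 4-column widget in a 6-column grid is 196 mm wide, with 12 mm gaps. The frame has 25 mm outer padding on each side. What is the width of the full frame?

350 mm

4c + 3·12 = 196 → 4c = 160 → c = 40 mm.
Total width: 2·25 + 6·40 + 5·12 = 350 mm.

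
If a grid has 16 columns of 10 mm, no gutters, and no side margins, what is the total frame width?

160 mm

Summing: 160 = 160 mm.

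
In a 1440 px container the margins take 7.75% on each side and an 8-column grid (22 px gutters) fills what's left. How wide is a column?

Margins: 7.75% × 1440 = 111.6 px each, so content = 1440 − 223.2 = 1216.8 px.
8 columns + 7 gutters: 8c + 7·22 = 1216.8.
8c = 1216.8 − 154 = 1062.8, so c = 132.85 px.

132.85 px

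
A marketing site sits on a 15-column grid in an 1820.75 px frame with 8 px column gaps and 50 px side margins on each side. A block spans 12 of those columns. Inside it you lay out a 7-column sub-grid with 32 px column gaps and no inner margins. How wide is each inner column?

Outer content = 1820.75 − 2·50 = 1720.75 px.
15c + 14·8 = 1720.75 → 15c = 1608.75 → c = 107.25 px.
12-column span = 12·107.25 + 11·8 = 1375 px.
7d + 6·32 = 1375 → 7d = 1183 → d = 169 px.

169 px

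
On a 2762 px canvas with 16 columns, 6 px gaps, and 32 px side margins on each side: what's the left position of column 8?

Content = 2762 − 2·32 = 2698 px.
2698 − 15·6 = 2608; ÷16 gives c = 163 px.
Each column+gutter stride is 169 px; 7 of them past the 32 px margin is 32 + 1183 = 1215 px.

1215 px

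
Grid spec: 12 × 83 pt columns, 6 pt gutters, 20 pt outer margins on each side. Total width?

Total width: 2·20 + 12·83 + 11·6 = 1102 pt.

1102 pt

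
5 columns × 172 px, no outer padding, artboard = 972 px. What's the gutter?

28 px

5·172 + 4g = 972 → 4g = 112 → g = 28 px.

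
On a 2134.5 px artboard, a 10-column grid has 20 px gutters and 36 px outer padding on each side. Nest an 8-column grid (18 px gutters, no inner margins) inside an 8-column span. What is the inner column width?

190 px

Subtract both margins: 2134.5 − 2·36 = 2062.5 px.
2062.5 − 9·20 = 1882.5; ÷10 gives c = 188.25 px.
Span of 8: 8·188.25 + 7·20 = 1506 + 140 = 1646 px.
Subtracting 7 gutters of 18 leaves 1520 for 8 columns, so d = 190 px.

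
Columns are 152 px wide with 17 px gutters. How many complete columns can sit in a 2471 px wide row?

14 columns

14 columns: 14·152 + 13·17 = 2349 px ≤ 2471.
15 columns: 2518 px > 2471. So 14.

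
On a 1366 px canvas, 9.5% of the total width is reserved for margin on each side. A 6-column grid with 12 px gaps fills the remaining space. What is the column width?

Margins: 9.5% × 1366 = 129.77 px each, so content = 1366 − 259.54 = 1106.46 px.
1106.46 − 5·12 = 1046.46; ÷6 gives c = 174.41 px.

174.41 px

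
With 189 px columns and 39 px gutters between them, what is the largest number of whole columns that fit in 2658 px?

11 columns

Each extra column adds 189 + 39 = 228 px.
(2658 + 39) / 228 = 11.83, so 11 columns fit.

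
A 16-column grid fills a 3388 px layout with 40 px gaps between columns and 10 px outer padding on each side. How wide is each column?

Subtract both margins: 3388 − 2·10 = 3368 px.
3368 − 15·40 = 2768; ÷16 gives c = 173 px.

173 px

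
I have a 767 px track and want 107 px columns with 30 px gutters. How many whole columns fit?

Each extra column adds 107 + 30 = 137 px.
(767 + 30) / 137 = 5.82, so 5 columns fit.

5 columns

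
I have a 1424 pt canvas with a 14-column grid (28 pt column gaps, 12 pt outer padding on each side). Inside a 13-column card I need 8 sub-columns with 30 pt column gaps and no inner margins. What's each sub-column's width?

Outer content = 1424 − 2·12 = 1400 pt.
14 columns + 13 column gaps: 14c + 13·28 = 1400.
14c = 1400 − 364 = 1036, so c = 74 pt.
Span of 13: 13·74 + 12·28 = 962 + 336 = 1298 pt.
8d + 7·30 = 1298 → 8d = 1088 → d = 136 pt.

136 pt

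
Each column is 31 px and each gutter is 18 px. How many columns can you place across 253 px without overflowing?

Each extra column adds 31 + 18 = 49 px.
(253 + 18) / 49 = 5.53, so 5 columns fit.

5 columns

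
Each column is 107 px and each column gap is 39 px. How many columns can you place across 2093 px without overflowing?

14 columns: 14·107 + 13·39 = 2005 px ≤ 2093.
15 columns: 2151 px > 2093. So 14.

14 columns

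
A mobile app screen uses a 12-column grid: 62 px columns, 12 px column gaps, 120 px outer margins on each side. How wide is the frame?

Total width: 2·120 + 12·62 + 11·12 = 1116 px.

1116 px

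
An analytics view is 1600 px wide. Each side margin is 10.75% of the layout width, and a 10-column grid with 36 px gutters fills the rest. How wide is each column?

93.2 px

Margins: 10.75% × 1600 = 172 px each, so content = 1600 − 344 = 1256 px.
10c + 9·36 = 1256 → 10c = 932 → c = 93.2 px.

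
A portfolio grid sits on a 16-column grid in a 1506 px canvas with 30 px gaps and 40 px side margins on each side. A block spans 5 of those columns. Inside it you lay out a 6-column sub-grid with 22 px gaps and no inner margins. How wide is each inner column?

52.5 px

Subtract both margins: 1506 − 2·40 = 1426 px.
1426 − 15·30 = 976; ÷16 gives c = 61 px.
5-column span = 5·61 + 4·30 = 425 px.
Subtracting 5 gaps of 22 leaves 315 for 6 columns, so d = 52.5 px.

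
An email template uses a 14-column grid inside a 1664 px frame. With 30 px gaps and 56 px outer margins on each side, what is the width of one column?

83 px

Content width = 1664 − 2·56 = 1552 px.
14c + 13·30 = 1552 → 14c = 1162 → c = 83 px.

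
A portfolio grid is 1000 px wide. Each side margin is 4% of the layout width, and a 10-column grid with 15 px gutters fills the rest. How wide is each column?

78.5 px

Each margin = 4% of 1000 = 40 px; content = 1000 − 2·40 = 920 px.
10c + 9·15 = 920 → 10c = 785 → c = 78.5 px.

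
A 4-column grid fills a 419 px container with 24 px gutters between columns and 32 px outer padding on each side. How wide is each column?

Content width = 419 − 2·32 = 355 px.
4 columns + 3 gutters: 4c + 3·24 = 355.
4c = 355 − 72 = 283, so c = 70.75 px.

70.75 px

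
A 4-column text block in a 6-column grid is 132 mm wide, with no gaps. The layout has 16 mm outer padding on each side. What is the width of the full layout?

230 mm

132 / 4 = 33 mm per column.
Total width: 2·16 + 6·33 = 230 mm.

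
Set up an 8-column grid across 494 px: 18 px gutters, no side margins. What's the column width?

8c + 7·18 = 494 → 8c = 368 → c = 46 px.

46 px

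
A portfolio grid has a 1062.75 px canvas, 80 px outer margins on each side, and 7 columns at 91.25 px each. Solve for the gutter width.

Subtract both margins: 1062.75 − 2·80 = 902.75 px.
Columns use 638.75 px, leaving 264 px across 6 gutters = 44 px each.

44 px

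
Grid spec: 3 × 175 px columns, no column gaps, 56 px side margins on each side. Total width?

637 px

Total width: 2·56 + 3·175 = 637 px.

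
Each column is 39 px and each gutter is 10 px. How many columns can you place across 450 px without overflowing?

9 columns: 9·39 + 8·10 = 431 px ≤ 450.
10 columns: 480 px > 450. So 9.

9 columns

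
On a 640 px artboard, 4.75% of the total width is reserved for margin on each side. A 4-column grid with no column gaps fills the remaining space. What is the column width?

144.8 px

Each margin = 4.75% of 640 = 30.4 px; content = 640 − 2·30.4 = 579.2 px.
With no column gaps, each column is 579.2/4 = 144.8 px.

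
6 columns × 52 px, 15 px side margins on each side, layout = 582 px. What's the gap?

48 px

Subtract both margins: 582 − 2·15 = 552 px.
6 columns take 6·52 = 312 px; remaining 240 splits into 5 gaps.
g = 240 / 5 = 48 px.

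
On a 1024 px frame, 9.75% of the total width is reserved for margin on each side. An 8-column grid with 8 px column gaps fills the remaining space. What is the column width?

Margins: 9.75% × 1024 = 99.84 px each, so content = 1024 − 199.68 = 824.32 px.
Subtracting 7 column gaps of 8 leaves 768.32 for 8 columns, so c = 96.04 px.

96.04 px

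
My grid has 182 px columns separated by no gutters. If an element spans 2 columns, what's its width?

364 px

With no gutters, 2 columns span 2·182 = 364 px.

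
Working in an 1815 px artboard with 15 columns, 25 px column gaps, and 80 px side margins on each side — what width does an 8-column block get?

Inside the margins: 1815 − 160 = 1655 px.
15c + 14·25 = 1655 → 15c = 1305 → c = 87 px.
Span of 8: 8·87 + 7·25 = 696 + 175 = 871 px.

871 px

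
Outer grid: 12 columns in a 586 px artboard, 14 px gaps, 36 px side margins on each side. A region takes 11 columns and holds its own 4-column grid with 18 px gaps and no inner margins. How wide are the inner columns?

Subtract both margins: 586 − 2·36 = 514 px.
12c + 11·14 = 514 → 12c = 360 → c = 30 px.
Span of 11: 11·30 + 10·14 = 330 + 140 = 470 px.
4d + 3·18 = 470 → 4d = 416 → d = 104 px.

104 px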